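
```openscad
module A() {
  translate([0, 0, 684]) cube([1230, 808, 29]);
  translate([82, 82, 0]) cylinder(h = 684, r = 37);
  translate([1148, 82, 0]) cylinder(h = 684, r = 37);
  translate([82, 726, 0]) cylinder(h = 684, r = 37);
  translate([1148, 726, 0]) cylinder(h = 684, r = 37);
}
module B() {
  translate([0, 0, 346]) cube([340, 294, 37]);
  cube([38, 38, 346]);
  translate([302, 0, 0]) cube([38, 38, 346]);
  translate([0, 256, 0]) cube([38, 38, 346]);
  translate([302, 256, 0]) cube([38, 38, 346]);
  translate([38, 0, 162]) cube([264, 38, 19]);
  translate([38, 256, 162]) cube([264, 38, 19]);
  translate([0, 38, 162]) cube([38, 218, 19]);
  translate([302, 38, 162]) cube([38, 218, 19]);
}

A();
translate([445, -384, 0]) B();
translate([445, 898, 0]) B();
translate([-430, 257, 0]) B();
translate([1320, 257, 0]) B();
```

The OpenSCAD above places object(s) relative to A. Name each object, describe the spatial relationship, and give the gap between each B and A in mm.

Each stool's nearest face is 90 mm from the table's bounding box.

A is a table. B is a stool. Four stools sit around the table at the −y, +y, −x, +x sides. The gap between each stool and the table is 90 mm.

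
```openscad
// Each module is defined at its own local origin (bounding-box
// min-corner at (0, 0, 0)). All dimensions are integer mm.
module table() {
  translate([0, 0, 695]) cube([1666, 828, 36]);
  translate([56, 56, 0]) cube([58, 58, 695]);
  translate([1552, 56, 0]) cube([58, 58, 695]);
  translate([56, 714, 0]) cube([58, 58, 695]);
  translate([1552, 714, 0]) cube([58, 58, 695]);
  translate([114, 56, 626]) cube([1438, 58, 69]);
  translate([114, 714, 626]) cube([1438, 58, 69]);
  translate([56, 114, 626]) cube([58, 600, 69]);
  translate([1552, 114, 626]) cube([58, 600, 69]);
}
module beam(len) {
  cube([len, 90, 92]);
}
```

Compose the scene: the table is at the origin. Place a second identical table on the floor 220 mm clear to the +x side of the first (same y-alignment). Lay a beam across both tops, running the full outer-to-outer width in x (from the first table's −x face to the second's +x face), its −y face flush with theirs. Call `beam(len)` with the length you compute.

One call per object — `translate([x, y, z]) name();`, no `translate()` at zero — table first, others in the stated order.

table();
translate([1886, 0, 0]) table();
translate([0, 0, 731]) beam(3552);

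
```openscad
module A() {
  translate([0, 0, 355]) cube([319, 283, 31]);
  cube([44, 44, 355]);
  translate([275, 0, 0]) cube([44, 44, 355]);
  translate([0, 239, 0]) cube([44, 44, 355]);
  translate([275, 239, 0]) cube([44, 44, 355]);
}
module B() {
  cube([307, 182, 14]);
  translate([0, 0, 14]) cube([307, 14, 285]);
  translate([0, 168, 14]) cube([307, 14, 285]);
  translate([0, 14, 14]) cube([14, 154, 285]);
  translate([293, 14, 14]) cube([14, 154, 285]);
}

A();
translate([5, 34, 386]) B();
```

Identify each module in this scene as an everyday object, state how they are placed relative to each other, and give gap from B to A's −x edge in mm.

A is a stool. B is an open box. The open box is on top of the stool. The gap from the open box to the stool's −x edge is 5 mm.

The open box's min-x is at 5; the stool's min-x is 0; gap = 5 mm.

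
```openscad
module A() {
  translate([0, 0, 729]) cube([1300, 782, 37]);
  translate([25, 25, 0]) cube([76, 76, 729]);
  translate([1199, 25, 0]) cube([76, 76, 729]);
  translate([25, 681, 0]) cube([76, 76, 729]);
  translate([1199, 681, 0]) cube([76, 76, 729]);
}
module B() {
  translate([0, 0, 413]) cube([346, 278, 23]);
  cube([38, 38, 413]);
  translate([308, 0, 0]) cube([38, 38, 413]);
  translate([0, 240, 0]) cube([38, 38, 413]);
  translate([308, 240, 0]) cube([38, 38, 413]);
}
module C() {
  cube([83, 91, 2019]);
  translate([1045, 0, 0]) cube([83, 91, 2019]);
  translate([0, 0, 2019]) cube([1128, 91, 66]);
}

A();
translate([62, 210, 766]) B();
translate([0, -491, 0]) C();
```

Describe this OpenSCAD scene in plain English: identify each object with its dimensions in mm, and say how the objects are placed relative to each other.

A is a table with a 1300×782 mm rectangular top, 37 mm thick, top surface at z = 766 mm, supported by four 76×76 mm square legs, each inset 25 mm from the nearest pair of top edges, running from the floor.

B is a four-legged stool. The seat is a 346×278×23 mm slab whose top surface is at z = 436 mm; four square legs, each 38×38 mm in cross-section, run from the floor (z = 0) to the underside of the seat, each flush with a corner of the seat.

C is a rectangular door frame: two vertical jambs of 83×91 mm section, 2019 mm tall, with a clear opening 962 mm wide between their inner faces. A header 66 mm tall and 91 mm deep lies on top of the jambs and spans the full outside width.

The stool is on top of the table. The door frame is on the floor beside the table on its −y side.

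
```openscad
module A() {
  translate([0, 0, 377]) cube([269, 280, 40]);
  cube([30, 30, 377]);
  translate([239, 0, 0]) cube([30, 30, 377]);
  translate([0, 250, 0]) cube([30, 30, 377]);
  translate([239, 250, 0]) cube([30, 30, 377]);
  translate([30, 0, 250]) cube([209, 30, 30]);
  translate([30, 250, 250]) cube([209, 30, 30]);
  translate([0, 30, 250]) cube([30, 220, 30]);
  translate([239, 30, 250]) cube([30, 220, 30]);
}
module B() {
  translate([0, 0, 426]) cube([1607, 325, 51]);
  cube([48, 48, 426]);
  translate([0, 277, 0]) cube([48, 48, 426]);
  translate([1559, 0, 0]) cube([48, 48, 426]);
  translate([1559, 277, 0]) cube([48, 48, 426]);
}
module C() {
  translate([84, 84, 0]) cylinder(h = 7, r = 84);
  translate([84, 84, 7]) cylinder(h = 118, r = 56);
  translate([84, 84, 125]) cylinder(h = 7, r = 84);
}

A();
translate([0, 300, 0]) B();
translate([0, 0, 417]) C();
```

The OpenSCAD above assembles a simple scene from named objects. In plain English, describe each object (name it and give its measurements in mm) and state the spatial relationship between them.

A is a four-legged stool. The seat is a 269×280×40 mm slab whose top surface is at z = 417 mm; four square legs, each 30×30 mm in cross-section, run from the floor (z = 0) to the underside of the seat, each flush with a corner of the seat. Four stretchers, 30 mm wide and 30 mm tall, connect adjacent legs with their undersides at z = 250 mm, each running between the inner faces of the legs it joins and aligned with the legs' outer faces on the other axis.

B is a bench: a 1607×325 mm seat slab, 51 mm thick, top at z = 477 mm, on four 48×48 mm square legs flush with the seat corners and standing on z = 0.

C is a spool: two coaxial disc flanges of radius 84 mm and thickness 7 mm, joined by a core cylinder of radius 56 mm and height 118 mm. The lower flange rests on z = 0 and the three cylinders share a vertical axis.

The bench is on the floor beside the stool on its +y side. The spool is on top of the stool.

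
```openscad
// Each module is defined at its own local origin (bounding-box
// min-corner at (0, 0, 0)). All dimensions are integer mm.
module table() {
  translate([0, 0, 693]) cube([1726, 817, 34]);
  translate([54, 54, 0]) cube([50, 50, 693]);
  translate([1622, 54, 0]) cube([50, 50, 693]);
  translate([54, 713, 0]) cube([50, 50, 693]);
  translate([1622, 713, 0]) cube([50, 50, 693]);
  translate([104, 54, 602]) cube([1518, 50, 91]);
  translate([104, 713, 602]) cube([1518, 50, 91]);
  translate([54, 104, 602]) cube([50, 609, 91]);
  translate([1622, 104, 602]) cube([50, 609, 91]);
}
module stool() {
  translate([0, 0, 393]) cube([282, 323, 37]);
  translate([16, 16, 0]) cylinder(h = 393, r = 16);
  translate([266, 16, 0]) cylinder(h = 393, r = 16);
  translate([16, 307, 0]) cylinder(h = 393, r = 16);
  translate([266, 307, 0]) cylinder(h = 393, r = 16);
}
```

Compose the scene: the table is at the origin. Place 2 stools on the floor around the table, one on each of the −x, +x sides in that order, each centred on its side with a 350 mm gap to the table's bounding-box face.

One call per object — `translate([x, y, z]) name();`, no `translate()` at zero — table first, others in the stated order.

table();
translate([-632, 247, 0]) stool();
translate([2076, 247, 0]) stool();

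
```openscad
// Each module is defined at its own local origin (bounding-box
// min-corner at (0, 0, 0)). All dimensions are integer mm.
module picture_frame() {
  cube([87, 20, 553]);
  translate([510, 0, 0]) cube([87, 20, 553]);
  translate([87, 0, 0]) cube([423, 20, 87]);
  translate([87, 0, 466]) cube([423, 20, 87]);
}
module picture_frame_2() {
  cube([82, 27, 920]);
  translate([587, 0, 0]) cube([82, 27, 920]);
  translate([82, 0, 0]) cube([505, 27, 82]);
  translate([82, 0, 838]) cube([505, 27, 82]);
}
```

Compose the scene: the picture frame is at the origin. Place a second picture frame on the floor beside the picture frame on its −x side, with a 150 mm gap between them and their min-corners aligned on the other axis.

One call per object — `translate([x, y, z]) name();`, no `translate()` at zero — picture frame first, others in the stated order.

picture_frame();
translate([-819, 0, 0]) picture_frame_2();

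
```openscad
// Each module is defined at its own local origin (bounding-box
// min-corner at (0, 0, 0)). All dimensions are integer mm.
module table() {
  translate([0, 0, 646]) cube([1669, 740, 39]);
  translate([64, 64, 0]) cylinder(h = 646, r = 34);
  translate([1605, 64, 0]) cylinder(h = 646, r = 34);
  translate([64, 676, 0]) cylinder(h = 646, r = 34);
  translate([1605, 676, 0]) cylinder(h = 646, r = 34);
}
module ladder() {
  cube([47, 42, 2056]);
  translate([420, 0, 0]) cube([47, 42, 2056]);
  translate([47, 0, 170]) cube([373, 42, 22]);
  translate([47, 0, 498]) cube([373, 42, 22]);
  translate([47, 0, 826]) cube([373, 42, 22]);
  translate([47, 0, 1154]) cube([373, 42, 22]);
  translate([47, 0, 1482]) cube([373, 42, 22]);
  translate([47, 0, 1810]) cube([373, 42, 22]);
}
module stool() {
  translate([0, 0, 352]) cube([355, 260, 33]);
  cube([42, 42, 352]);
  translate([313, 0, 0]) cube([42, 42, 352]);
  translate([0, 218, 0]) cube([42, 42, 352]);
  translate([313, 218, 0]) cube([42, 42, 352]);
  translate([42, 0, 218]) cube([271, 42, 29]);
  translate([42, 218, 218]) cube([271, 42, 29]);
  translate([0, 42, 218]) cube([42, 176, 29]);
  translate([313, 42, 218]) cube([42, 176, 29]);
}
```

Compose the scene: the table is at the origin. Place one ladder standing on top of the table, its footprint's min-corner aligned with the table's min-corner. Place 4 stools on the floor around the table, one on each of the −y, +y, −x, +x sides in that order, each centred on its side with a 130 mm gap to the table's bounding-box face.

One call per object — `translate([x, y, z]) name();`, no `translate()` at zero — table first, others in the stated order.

table();
translate([0, 0, 685]) ladder();
translate([657, -390, 0]) stool();
translate([657, 870, 0]) stool();
translate([-485, 240, 0]) stool();
translate([1799, 240, 0]) stool();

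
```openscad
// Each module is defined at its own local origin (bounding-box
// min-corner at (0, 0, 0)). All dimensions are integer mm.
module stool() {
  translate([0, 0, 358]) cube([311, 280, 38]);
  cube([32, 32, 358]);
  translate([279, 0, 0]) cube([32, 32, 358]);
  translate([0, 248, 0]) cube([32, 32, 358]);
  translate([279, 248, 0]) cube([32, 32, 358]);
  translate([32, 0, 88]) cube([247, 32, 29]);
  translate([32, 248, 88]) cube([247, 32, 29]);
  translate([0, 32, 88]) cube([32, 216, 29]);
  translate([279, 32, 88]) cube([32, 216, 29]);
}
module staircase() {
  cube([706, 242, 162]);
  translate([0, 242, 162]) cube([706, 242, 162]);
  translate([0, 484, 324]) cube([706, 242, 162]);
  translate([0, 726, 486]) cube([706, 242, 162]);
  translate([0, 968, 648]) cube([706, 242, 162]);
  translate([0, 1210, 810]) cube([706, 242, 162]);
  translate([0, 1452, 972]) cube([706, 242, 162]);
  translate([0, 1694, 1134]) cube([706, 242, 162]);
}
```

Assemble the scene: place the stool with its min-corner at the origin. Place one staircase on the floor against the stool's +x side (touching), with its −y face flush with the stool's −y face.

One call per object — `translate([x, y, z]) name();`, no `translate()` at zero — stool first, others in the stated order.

stool();
translate([311, 0, 0]) staircase();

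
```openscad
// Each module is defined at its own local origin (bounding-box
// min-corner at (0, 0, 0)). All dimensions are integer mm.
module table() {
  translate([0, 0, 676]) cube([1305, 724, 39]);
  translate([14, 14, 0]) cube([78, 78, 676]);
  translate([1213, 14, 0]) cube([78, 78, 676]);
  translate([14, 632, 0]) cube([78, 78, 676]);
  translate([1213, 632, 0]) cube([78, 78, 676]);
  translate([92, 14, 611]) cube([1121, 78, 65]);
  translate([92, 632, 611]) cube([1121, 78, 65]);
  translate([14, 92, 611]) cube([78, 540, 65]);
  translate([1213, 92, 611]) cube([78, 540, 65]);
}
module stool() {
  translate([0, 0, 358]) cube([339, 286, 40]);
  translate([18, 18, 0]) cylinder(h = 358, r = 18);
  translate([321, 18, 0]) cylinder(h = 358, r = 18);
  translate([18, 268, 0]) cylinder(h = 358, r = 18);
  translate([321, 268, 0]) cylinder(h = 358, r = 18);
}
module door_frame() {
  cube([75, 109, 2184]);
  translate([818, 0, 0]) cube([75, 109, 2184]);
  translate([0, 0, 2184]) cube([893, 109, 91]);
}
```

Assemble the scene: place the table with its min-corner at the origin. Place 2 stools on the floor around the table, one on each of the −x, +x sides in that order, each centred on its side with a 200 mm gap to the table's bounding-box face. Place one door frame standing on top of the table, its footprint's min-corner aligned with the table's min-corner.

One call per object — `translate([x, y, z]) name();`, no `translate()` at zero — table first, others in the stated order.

table();
translate([-539, 219, 0]) stool();
translate([1505, 219, 0]) stool();
translate([0, 0, 715]) door_frame();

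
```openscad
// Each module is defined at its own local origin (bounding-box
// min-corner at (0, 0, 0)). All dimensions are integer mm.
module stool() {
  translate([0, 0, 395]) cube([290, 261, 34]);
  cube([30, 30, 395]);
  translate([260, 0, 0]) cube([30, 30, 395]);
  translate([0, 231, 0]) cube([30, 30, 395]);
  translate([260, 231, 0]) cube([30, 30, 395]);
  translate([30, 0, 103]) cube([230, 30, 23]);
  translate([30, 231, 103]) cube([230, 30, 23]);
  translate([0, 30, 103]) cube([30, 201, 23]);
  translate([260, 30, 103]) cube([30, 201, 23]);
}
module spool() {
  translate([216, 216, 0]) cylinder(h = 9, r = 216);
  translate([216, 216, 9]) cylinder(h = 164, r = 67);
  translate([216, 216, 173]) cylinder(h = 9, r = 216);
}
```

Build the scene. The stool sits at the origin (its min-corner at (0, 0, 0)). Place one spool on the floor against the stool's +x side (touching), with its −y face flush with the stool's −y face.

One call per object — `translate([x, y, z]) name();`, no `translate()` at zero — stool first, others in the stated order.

stool();
translate([290, 0, 0]) spool();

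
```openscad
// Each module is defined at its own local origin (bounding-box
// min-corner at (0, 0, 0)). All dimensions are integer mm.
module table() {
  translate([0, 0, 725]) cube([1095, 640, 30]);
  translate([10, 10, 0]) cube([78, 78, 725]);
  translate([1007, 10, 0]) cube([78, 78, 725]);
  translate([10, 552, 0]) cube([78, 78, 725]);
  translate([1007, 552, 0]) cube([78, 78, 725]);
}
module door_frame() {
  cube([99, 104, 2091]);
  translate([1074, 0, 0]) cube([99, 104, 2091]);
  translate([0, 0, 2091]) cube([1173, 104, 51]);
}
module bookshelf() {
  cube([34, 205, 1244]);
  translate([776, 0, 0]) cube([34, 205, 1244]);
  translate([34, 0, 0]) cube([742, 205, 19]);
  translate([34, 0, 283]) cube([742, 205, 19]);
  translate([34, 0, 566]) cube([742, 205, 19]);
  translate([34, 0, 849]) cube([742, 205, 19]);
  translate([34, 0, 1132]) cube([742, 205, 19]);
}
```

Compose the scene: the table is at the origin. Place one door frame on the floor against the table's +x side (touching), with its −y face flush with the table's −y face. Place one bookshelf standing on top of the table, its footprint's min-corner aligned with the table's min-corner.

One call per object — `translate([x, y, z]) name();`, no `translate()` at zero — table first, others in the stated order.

table();
translate([1095, 0, 0]) door_frame();
translate([0, 0, 755]) bookshelf();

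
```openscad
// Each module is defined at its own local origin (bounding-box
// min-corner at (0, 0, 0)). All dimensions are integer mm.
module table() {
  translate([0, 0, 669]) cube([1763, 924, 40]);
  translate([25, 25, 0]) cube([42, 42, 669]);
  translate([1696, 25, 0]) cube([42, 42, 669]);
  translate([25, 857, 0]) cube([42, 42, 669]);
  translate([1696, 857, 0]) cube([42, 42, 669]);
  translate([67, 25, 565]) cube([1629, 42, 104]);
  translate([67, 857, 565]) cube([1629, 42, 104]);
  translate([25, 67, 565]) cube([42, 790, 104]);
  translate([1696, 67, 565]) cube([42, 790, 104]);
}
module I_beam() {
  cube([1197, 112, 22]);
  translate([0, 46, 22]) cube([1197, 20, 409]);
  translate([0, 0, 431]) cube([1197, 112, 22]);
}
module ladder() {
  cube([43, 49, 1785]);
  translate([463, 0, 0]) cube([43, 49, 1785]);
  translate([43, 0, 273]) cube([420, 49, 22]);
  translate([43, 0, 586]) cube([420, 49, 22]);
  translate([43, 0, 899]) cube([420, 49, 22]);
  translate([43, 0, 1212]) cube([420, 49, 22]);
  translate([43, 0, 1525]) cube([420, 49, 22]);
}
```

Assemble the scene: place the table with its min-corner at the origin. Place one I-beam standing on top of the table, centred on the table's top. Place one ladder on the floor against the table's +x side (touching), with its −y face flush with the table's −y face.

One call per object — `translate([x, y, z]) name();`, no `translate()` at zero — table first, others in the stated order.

table();
translate([283, 406, 709]) I_beam();
translate([1763, 0, 0]) ladder();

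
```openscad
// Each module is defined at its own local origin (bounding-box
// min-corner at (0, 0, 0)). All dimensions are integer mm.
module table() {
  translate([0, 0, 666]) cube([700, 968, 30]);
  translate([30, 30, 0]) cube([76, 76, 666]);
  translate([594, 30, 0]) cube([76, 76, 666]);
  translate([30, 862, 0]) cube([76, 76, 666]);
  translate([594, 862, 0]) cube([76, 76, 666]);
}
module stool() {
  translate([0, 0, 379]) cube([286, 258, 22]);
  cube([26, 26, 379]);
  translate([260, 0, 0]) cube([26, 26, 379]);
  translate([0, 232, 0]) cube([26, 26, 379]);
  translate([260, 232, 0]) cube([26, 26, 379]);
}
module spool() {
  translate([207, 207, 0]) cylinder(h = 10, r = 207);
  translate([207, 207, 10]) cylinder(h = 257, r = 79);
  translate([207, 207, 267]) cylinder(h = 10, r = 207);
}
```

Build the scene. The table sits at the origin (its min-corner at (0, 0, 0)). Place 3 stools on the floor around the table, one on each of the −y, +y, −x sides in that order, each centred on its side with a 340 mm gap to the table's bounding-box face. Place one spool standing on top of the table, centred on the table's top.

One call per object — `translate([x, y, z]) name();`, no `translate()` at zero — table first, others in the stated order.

table();
translate([207, -598, 0]) stool();
translate([207, 1308, 0]) stool();
translate([-626, 355, 0]) stool();
translate([143, 277, 696]) spool();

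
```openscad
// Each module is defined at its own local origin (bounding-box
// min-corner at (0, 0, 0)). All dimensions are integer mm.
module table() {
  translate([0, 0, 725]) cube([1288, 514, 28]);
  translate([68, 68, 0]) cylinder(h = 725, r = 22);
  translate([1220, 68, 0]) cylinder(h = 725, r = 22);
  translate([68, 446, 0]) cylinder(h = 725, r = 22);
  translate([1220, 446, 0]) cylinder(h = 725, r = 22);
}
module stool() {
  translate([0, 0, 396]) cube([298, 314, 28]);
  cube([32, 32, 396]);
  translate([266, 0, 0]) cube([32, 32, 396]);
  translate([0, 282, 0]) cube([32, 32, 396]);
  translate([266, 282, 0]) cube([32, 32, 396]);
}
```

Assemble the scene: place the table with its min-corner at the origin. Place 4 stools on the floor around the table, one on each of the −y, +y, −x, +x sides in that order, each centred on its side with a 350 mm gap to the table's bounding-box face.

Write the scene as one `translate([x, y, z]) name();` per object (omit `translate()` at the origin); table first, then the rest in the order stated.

table();
translate([495, -664, 0]) stool();
translate([495, 864, 0]) stool();
translate([-648, 100, 0]) stool();
translate([1638, 100, 0]) stool();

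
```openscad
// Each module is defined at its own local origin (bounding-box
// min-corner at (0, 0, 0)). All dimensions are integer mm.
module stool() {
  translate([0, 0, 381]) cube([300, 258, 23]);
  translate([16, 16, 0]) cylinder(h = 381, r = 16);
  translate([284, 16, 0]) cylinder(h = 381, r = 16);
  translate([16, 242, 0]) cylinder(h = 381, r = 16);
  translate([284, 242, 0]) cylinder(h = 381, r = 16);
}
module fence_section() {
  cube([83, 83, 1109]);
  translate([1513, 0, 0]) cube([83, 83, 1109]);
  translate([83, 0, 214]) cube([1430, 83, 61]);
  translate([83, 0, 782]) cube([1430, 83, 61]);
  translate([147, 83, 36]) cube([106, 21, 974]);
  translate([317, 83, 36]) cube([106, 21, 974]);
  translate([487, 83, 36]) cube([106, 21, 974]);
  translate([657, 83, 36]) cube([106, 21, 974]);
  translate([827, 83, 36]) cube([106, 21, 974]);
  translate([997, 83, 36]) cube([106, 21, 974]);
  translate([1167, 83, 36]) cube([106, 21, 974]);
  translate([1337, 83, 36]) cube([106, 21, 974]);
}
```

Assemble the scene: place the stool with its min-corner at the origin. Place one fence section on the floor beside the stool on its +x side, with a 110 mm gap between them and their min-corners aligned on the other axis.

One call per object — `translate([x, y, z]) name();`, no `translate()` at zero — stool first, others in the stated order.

stool();
translate([410, 0, 0]) fence_section();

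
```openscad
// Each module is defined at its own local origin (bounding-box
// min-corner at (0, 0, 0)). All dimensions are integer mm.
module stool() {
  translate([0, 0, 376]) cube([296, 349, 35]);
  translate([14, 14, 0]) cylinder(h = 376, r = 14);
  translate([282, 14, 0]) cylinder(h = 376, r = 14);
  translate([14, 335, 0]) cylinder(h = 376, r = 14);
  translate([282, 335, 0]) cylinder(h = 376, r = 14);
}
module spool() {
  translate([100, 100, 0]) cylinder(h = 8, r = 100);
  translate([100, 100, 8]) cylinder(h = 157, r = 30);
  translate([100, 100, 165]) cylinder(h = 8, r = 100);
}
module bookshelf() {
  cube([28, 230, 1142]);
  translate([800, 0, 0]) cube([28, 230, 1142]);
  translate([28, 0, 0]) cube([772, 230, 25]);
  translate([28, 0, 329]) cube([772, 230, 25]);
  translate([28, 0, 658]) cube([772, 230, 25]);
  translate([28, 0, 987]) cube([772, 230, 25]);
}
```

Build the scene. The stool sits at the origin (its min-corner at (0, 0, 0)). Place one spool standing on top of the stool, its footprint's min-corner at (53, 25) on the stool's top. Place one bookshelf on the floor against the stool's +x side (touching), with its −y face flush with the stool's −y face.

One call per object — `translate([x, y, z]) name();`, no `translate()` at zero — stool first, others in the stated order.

stool();
translate([53, 25, 411]) spool();
translate([296, 0, 0]) bookshelf();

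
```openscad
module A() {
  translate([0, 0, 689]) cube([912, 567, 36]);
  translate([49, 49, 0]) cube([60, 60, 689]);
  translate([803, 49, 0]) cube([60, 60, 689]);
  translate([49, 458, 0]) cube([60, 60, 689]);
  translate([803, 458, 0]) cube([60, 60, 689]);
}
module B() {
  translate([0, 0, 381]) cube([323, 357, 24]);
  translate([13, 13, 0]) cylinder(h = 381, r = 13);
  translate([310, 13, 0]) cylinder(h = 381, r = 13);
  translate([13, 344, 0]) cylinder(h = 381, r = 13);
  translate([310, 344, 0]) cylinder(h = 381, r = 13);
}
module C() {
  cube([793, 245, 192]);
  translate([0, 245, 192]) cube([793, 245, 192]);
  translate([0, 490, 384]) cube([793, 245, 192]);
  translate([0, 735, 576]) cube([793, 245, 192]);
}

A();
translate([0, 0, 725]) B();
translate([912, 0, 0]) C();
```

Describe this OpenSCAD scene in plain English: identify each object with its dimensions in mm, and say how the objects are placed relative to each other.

A is a table: top 912 mm (x) × 567 mm (y), 36 mm thick, upper face at z = 725 mm, on four 60×60 mm square legs, each inset 49 mm from the nearest pair of top edges, running from z = 0 to the bottom of the top.

B is a four-legged stool. The seat is a 323×357×24 mm slab whose top surface is at z = 405 mm; four round legs, each 26 mm in diameter, run from the floor (z = 0) to the underside of the seat, each leg's axis is inset half a diameter from the nearest pair of seat edges (so the leg's bounding box is flush with the corner).

C is a run of 4 identical solid stair steps. Each tread is 793×245 mm and each step block is 192 mm high. Step 1 rests on the floor; step k is offset from step 1 by (k−1)×245 mm in y and (k−1)×192 mm in z.

The stool is on top of the table. The staircase is against the table's +x side, with their −y faces flush.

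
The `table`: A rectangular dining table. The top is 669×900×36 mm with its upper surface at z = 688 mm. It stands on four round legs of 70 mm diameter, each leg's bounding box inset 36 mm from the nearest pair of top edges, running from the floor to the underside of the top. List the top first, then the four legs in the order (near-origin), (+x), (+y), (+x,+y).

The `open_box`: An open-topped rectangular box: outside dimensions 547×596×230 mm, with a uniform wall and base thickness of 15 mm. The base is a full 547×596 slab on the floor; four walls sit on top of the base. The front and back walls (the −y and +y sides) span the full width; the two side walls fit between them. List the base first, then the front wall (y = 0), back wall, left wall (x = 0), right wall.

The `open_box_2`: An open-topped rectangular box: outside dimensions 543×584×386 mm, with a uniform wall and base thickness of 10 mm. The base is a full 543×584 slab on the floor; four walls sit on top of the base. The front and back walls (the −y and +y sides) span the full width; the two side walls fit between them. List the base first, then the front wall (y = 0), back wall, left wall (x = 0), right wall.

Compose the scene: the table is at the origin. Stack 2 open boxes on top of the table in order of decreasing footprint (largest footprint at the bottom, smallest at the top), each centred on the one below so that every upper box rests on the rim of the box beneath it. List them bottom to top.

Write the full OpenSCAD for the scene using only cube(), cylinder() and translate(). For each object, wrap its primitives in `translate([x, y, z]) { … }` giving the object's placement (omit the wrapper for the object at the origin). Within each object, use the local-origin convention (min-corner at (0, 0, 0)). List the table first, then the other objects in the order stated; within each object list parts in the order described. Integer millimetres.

translate([0, 0, 652]) cube([669, 900, 36]);
translate([71, 71, 0]) cylinder(h = 652, r = 35);
translate([598, 71, 0]) cylinder(h = 652, r = 35);
translate([71, 829, 0]) cylinder(h = 652, r = 35);
translate([598, 829, 0]) cylinder(h = 652, r = 35);
translate([61, 152, 688]) {
  cube([547, 596, 15]);
  translate([0, 0, 15]) cube([547, 15, 215]);
  translate([0, 581, 15]) cube([547, 15, 215]);
  translate([0, 15, 15]) cube([15, 566, 215]);
  translate([532, 15, 15]) cube([15, 566, 215]);
}
translate([63, 158, 918]) {
  cube([543, 584, 10]);
  translate([0, 0, 10]) cube([543, 10, 376]);
  translate([0, 574, 10]) cube([543, 10, 376]);
  translate([0, 10, 10]) cube([10, 564, 376]);
  translate([533, 10, 10]) cube([10, 564, 376]);
}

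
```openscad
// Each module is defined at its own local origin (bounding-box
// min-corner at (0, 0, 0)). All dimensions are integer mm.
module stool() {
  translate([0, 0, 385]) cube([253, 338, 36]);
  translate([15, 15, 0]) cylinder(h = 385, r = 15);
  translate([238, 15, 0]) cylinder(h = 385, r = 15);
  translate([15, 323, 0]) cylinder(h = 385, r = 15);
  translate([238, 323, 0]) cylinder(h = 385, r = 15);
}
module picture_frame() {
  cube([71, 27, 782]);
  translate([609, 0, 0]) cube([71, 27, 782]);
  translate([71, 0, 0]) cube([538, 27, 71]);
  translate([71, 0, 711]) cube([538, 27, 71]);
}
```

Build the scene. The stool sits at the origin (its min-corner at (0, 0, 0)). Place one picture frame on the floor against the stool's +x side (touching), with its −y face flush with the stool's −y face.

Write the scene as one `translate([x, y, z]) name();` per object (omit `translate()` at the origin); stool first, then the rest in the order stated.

stool();
translate([253, 0, 0]) picture_frame();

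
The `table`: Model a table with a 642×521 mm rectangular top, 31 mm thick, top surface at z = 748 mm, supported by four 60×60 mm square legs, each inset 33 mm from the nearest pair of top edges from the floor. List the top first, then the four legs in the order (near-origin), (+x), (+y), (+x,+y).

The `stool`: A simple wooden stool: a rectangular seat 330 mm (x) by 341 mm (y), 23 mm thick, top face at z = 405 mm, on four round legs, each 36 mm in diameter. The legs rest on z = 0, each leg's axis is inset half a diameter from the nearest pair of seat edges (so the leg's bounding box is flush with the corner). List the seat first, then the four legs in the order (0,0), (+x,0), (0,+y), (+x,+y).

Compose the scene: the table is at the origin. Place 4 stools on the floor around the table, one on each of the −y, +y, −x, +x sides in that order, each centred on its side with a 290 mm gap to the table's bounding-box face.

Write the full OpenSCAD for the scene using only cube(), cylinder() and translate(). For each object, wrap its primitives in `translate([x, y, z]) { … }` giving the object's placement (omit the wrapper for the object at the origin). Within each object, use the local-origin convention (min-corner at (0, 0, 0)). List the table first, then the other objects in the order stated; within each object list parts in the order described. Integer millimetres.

translate([0, 0, 717]) cube([642, 521, 31]);
translate([33, 33, 0]) cube([60, 60, 717]);
translate([549, 33, 0]) cube([60, 60, 717]);
translate([33, 428, 0]) cube([60, 60, 717]);
translate([549, 428, 0]) cube([60, 60, 717]);
translate([156, -631, 0]) {
  translate([0, 0, 382]) cube([330, 341, 23]);
  translate([18, 18, 0]) cylinder(h = 382, r = 18);
  translate([312, 18, 0]) cylinder(h = 382, r = 18);
  translate([18, 323, 0]) cylinder(h = 382, r = 18);
  translate([312, 323, 0]) cylinder(h = 382, r = 18);
}
translate([156, 811, 0]) {
  translate([0, 0, 382]) cube([330, 341, 23]);
  translate([18, 18, 0]) cylinder(h = 382, r = 18);
  translate([312, 18, 0]) cylinder(h = 382, r = 18);
  translate([18, 323, 0]) cylinder(h = 382, r = 18);
  translate([312, 323, 0]) cylinder(h = 382, r = 18);
}
translate([-620, 90, 0]) {
  translate([0, 0, 382]) cube([330, 341, 23]);
  translate([18, 18, 0]) cylinder(h = 382, r = 18);
  translate([312, 18, 0]) cylinder(h = 382, r = 18);
  translate([18, 323, 0]) cylinder(h = 382, r = 18);
  translate([312, 323, 0]) cylinder(h = 382, r = 18);
}
translate([932, 90, 0]) {
  translate([0, 0, 382]) cube([330, 341, 23]);
  translate([18, 18, 0]) cylinder(h = 382, r = 18);
  translate([312, 18, 0]) cylinder(h = 382, r = 18);
  translate([18, 323, 0]) cylinder(h = 382, r = 18);
  translate([312, 323, 0]) cylinder(h = 382, r = 18);
}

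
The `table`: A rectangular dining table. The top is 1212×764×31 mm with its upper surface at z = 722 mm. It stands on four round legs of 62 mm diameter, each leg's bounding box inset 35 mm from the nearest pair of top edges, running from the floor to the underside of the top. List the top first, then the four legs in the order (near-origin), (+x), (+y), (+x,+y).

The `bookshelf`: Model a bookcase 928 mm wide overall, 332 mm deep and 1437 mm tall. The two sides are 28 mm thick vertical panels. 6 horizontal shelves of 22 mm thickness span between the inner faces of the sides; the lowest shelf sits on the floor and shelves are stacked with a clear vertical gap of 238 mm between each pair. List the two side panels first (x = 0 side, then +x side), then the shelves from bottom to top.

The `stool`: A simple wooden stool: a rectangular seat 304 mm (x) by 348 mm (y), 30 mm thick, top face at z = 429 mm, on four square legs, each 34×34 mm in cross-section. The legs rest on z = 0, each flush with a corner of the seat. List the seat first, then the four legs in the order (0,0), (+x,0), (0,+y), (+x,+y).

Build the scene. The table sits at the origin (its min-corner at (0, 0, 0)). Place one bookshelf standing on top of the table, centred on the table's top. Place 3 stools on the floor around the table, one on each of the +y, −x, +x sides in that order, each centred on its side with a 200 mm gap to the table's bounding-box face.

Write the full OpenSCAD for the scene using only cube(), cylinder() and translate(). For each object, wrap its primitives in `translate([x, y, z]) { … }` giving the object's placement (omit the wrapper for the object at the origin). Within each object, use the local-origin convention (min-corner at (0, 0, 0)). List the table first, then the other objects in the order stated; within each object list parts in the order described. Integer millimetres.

translate([0, 0, 691]) cube([1212, 764, 31]);
translate([66, 66, 0]) cylinder(h = 691, r = 31);
translate([1146, 66, 0]) cylinder(h = 691, r = 31);
translate([66, 698, 0]) cylinder(h = 691, r = 31);
translate([1146, 698, 0]) cylinder(h = 691, r = 31);
translate([142, 216, 722]) {
  cube([28, 332, 1437]);
  translate([900, 0, 0]) cube([28, 332, 1437]);
  translate([28, 0, 0]) cube([872, 332, 22]);
  translate([28, 0, 260]) cube([872, 332, 22]);
  translate([28, 0, 520]) cube([872, 332, 22]);
  translate([28, 0, 780]) cube([872, 332, 22]);
  translate([28, 0, 1040]) cube([872, 332, 22]);
  translate([28, 0, 1300]) cube([872, 332, 22]);
}
translate([454, 964, 0]) {
  translate([0, 0, 399]) cube([304, 348, 30]);
  cube([34, 34, 399]);
  translate([270, 0, 0]) cube([34, 34, 399]);
  translate([0, 314, 0]) cube([34, 34, 399]);
  translate([270, 314, 0]) cube([34, 34, 399]);
}
translate([-504, 208, 0]) {
  translate([0, 0, 399]) cube([304, 348, 30]);
  cube([34, 34, 399]);
  translate([270, 0, 0]) cube([34, 34, 399]);
  translate([0, 314, 0]) cube([34, 34, 399]);
  translate([270, 314, 0]) cube([34, 34, 399]);
}
translate([1412, 208, 0]) {
  translate([0, 0, 399]) cube([304, 348, 30]);
  cube([34, 34, 399]);
  translate([270, 0, 0]) cube([34, 34, 399]);
  translate([0, 314, 0]) cube([34, 34, 399]);
  translate([270, 314, 0]) cube([34, 34, 399]);
}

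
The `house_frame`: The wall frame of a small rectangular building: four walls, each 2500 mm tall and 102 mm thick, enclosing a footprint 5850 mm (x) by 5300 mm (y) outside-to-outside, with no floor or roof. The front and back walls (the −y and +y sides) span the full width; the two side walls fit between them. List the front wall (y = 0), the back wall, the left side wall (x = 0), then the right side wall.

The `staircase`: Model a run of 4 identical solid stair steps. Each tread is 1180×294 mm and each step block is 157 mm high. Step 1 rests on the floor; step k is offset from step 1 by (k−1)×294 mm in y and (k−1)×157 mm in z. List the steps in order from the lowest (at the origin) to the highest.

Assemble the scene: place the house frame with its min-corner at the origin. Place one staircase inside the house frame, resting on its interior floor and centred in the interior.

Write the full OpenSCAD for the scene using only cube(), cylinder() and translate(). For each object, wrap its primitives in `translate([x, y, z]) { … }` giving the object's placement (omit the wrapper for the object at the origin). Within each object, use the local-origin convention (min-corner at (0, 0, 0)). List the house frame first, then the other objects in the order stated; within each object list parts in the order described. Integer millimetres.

cube([5850, 102, 2500]);
translate([0, 5198, 0]) cube([5850, 102, 2500]);
translate([0, 102, 0]) cube([102, 5096, 2500]);
translate([5748, 102, 0]) cube([102, 5096, 2500]);
translate([2335, 2062, 0]) {
  cube([1180, 294, 157]);
  translate([0, 294, 157]) cube([1180, 294, 157]);
  translate([0, 588, 314]) cube([1180, 294, 157]);
  translate([0, 882, 471]) cube([1180, 294, 157]);
}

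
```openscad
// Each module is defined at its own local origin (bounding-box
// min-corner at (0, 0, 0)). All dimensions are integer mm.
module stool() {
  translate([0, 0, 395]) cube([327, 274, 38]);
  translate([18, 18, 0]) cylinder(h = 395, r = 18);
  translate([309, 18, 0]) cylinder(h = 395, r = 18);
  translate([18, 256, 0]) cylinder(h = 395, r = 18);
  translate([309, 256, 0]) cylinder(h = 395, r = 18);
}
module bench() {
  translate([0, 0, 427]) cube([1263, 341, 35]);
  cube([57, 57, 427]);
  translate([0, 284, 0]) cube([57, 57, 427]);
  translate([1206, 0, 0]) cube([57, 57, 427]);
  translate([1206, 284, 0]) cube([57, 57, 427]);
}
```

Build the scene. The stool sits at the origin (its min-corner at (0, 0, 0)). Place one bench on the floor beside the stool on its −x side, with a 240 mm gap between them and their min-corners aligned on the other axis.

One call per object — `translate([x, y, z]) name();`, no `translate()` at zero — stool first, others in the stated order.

stool();
translate([-1503, 0, 0]) bench();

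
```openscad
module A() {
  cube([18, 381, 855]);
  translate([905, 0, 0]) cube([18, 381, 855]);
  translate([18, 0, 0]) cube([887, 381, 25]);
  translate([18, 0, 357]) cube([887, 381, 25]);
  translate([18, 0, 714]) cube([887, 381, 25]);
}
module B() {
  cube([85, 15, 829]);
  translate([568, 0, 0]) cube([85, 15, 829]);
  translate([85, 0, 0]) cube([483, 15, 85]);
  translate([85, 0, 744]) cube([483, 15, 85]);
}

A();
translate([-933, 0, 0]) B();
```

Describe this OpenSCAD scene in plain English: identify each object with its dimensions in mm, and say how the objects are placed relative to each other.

A is an open bookshelf. Two side panels, each 18 mm thick, 381 mm deep and 855 mm tall, stand 923 mm apart (outside-to-outside). Between them sit 3 shelves, each 25 mm thick and 381 mm deep, spanning the full gap between the sides. The bottom shelf rests on the floor (its underside at z = 0) and the clear gap between one shelf's top and the next shelf's underside is 332 mm.

B is a picture frame with a 483×659 mm rectangular opening (x by z) and a uniform 85 mm border on every side. Frame depth is 15 mm along y. It is built from two vertical stiles running the full outside height and two horizontal rails spanning the gap between the stiles.

The picture frame is on the floor beside the bookshelf on its −x side.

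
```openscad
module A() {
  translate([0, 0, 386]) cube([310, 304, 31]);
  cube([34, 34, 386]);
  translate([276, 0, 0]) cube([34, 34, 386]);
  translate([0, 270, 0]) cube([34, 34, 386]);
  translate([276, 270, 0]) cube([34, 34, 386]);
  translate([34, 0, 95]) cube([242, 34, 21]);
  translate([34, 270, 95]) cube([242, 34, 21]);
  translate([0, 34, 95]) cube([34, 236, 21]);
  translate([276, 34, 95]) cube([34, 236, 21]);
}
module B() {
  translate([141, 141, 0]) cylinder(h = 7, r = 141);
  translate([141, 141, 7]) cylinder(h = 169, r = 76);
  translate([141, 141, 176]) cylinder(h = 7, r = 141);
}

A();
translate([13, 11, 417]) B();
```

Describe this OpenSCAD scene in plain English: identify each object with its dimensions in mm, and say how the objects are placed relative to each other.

A is a four-legged stool. The seat is 310×304 mm, 31 mm thick, top at z = 417 mm. It stands on four square legs, each 34×34 mm in cross-section, from z = 0 to the seat underside, each flush with a corner of the seat. Four stretchers, 34 mm wide and 21 mm tall, connect adjacent legs with their undersides at z = 95 mm, each running between the inner faces of the legs it joins and aligned with the legs' outer faces on the other axis.

B is a spool: two coaxial disc flanges of radius 141 mm and thickness 7 mm, joined by a core cylinder of radius 76 mm and height 169 mm. The lower flange rests on z = 0 and the three cylinders share a vertical axis.

The spool is on top of the stool.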